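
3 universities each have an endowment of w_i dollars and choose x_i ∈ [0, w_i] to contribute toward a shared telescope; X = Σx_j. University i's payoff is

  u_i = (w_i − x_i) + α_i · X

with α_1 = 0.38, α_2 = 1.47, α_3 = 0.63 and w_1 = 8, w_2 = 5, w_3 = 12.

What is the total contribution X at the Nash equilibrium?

5

∂u_i/∂x_i = α_i − 1, so university i contributes w_i if α_i > 1, else 0.
α_i > 1 for i ∈ {2}; NE contributions (0, 5, 0), X = 5.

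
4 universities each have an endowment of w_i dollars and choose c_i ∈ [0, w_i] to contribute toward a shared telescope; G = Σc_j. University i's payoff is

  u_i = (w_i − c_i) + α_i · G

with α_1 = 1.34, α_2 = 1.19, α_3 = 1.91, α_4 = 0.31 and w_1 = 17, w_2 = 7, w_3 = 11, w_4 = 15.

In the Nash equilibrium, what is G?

35

∂u_i/∂c_i = α_i − 1, so university i contributes w_i if α_i > 1, else 0.
α_i > 1 for i ∈ {1, 2, 3}; NE contributions (17, 7, 11, 0), G = 35.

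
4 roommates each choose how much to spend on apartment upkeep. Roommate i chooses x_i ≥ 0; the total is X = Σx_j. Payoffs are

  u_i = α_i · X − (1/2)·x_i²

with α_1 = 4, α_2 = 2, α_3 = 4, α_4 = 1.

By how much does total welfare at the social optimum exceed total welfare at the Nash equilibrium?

139.5

Roommate i's FOC: ∂u_i/∂x_i = α_i − x_i = 0, so x_i* = α_i.
NE contributions = (4, 2, 4, 1); X = 11.
W^NE = (Σα)·X − ½Σα_i² = 11² − ½·37 = 102.5.
Planner sets x_i = Σα_j = 11 for every i, so X^SO = 4·11 = 44.
W^SO = (Σα)·X^SO − ½·4·(Σα)² = (4/2)·11² = 242.
Deadweight loss = W^SO − W^NE = 139.5.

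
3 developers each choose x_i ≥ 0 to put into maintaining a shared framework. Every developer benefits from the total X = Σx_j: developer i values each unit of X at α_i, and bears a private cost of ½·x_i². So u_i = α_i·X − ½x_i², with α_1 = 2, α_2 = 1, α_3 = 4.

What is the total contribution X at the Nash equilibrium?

Developer i's FOC: ∂u_i/∂x_i = α_i − x_i = 0, so x_i* = α_i.
NE contributions = (2, 1, 4); X = 7.

7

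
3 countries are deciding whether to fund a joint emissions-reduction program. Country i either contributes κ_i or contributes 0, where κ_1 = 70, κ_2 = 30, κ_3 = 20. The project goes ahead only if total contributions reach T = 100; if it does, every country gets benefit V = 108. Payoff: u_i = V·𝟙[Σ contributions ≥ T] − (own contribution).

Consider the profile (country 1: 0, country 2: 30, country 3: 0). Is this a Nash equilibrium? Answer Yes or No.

No

Total = 30 < 100: not provided.
Country 1 (pledges 0, payoff 0): pledging 70 → total 100, payoff 38. Profitable deviation.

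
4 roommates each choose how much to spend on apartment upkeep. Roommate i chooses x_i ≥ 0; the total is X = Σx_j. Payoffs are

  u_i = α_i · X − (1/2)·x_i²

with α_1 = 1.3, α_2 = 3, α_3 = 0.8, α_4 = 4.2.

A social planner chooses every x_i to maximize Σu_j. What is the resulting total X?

37.2

Planner FOC: ∂(Σu_j)/∂x_i = (Σα_j) − x_i = 0, so x_i^SO = Σα_j = 9.3 for every i; X^SO = 37.2.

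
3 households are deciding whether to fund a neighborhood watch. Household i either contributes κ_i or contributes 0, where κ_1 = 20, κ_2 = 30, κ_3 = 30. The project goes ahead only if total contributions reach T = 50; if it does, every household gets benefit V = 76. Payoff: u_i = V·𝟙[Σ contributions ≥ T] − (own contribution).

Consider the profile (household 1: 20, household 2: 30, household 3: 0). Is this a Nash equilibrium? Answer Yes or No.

Yes

Total = 50 ≥ 50: provided.
Household 1 (pledges 20, payoff 56): dropping to 0 → total 30, payoff 0. No gain.
Household 2 (pledges 30, payoff 46): dropping to 0 → total 20, payoff 0. No gain.
Household 3 (pledges 0, payoff 76): pledging 30 → total 80, payoff 46. No gain.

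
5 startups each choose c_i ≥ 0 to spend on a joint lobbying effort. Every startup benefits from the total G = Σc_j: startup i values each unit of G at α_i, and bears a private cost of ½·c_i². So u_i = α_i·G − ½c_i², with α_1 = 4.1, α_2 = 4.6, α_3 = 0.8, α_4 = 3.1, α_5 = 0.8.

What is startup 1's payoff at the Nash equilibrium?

Startup i's FOC: ∂u_i/∂c_i = α_i − c_i = 0, so c_i* = α_i.
NE contributions = (4.1, 4.6, 0.8, 3.1, 0.8); G = 13.4.
u_1 = α_1·G − ½·(c_1)² = 4.1·13.4 − ½·4.1² = 46.535.

46.535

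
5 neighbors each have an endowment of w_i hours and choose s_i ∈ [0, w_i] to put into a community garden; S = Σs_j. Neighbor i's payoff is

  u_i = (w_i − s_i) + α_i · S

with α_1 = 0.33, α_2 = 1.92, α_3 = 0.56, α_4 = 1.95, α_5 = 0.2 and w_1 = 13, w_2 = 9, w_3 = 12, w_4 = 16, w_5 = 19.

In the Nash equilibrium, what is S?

25

∂u_i/∂s_i = α_i − 1, so neighbor i contributes w_i if α_i > 1, else 0.
α_i > 1 for i ∈ {2, 4}; NE contributions (0, 9, 0, 16, 0), S = 25.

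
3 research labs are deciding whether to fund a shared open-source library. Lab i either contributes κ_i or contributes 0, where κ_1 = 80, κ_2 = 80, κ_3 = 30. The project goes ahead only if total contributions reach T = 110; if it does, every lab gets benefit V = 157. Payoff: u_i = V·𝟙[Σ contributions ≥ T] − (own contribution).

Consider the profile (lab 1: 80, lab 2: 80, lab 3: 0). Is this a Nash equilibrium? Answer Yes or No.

Total = 160 ≥ 110: provided.
Lab 1 (pledges 80, payoff 77): dropping to 0 → total 80, payoff 0. No gain.
Lab 2 (pledges 80, payoff 77): dropping to 0 → total 80, payoff 0. No gain.
Lab 3 (pledges 0, payoff 157): pledging 30 → total 190, payoff 127. No gain.

Yes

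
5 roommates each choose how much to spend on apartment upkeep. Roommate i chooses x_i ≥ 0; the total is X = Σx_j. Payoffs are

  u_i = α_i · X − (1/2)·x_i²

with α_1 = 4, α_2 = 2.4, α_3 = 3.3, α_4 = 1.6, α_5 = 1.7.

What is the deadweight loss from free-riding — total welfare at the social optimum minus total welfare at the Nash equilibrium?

Roommate i's FOC: ∂u_i/∂x_i = α_i − x_i = 0, so x_i* = α_i.
NE contributions = (4, 2.4, 3.3, 1.6, 1.7); X = 13.
W^NE = (Σα)·X − ½Σα_i² = 13² − ½·38.1 = 149.95.
Planner sets x_i = Σα_j = 13 for every i, so X^SO = 5·13 = 65.
W^SO = (Σα)·X^SO − ½·5·(Σα)² = (5/2)·13² = 422.5.
Deadweight loss = W^SO − W^NE = 272.55.

272.55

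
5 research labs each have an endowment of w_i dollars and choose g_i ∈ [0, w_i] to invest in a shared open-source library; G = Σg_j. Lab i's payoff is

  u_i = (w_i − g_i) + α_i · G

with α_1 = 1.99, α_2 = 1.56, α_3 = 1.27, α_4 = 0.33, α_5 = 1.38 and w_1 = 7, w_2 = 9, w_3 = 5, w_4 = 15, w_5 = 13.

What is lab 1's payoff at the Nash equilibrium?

∂u_i/∂g_i = α_i − 1, so lab i contributes w_i if α_i > 1, else 0.
α_i > 1 for i ∈ {1, 2, 3, 5}; NE contributions (7, 9, 5, 0, 13), G = 34.
u_1 = (7 − 7) + 1.99·34 = 67.66.

67.66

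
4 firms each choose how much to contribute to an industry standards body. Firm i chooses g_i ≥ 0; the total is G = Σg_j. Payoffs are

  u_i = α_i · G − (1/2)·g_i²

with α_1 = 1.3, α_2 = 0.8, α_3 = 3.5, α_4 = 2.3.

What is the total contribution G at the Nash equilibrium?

7.9

Firm i's FOC: ∂u_i/∂g_i = α_i − g_i = 0, so g_i* = α_i.
NE contributions = (1.3, 0.8, 3.5, 2.3); G = 7.9.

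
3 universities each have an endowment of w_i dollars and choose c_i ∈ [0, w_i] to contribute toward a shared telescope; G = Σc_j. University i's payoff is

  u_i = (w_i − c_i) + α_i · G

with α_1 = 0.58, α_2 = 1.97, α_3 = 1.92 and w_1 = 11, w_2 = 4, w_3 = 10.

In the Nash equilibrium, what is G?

∂u_i/∂c_i = α_i − 1, so university i contributes w_i if α_i > 1, else 0.
α_i > 1 for i ∈ {2, 3}; NE contributions (0, 4, 10), G = 14.

14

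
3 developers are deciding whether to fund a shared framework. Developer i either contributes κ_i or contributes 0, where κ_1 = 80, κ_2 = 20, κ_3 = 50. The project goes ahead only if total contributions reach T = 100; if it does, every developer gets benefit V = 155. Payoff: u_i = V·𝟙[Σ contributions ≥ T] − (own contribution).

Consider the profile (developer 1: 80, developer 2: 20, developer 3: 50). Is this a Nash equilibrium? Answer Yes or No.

Total = 150 ≥ 100: provided.
Developer 1 (pledges 80, payoff 75): dropping to 0 → total 70, payoff 0. No gain.
Developer 2 (pledges 20, payoff 135): dropping to 0 → total 130, payoff 155. Profitable deviation.

No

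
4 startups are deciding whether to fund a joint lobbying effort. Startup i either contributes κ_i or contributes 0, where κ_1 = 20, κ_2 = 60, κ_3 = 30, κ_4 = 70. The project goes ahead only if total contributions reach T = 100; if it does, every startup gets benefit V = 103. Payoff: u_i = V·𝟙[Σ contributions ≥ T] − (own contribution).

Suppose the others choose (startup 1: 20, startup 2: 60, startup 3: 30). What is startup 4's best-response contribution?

Others' total = 110 ≥ 100; contributing adds cost 70 for no extra benefit.
Best response: 0.

0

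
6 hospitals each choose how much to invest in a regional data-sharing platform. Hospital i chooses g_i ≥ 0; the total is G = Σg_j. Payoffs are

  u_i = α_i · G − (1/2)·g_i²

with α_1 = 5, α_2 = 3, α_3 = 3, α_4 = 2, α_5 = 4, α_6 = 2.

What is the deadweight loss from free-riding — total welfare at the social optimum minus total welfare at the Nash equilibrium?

Hospital i's FOC: ∂u_i/∂g_i = α_i − g_i = 0, so g_i* = α_i.
NE contributions = (5, 3, 3, 2, 4, 2); G = 19.
W^NE = (Σα)·G − ½Σα_i² = 19² − ½·67 = 327.5.
Planner sets g_i = Σα_j = 19 for every i, so G^SO = 6·19 = 114.
W^SO = (Σα)·G^SO − ½·6·(Σα)² = (6/2)·19² = 1083.
Deadweight loss = W^SO − W^NE = 755.5.

755.5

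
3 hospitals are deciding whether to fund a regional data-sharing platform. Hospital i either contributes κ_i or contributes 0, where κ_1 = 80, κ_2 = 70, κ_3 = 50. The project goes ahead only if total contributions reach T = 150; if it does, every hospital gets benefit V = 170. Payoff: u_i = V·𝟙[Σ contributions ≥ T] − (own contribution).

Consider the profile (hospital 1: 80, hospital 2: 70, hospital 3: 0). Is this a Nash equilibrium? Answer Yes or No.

Yes

Total = 150 ≥ 150: provided.
Hospital 1 (pledges 80, payoff 90): dropping to 0 → total 70, payoff 0. No gain.
Hospital 2 (pledges 70, payoff 100): dropping to 0 → total 80, payoff 0. No gain.
Hospital 3 (pledges 0, payoff 170): pledging 50 → total 200, payoff 120. No gain.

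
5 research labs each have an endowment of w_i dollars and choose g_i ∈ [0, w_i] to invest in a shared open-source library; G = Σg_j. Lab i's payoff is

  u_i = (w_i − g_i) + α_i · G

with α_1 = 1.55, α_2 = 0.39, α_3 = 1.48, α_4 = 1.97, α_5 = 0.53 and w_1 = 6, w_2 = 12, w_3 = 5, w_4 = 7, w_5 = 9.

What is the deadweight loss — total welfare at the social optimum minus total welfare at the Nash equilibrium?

103.32

∂u_i/∂g_i = α_i − 1, so lab i contributes w_i if α_i > 1, else 0.
α_i > 1 for i ∈ {1, 3, 4}; NE contributions (6, 0, 5, 7, 0), G = 18.
W^NE = Σw_i − G^NE + (Σα_i)·G^NE = 39 + 4.92·18 = 127.56.
Planner: ∂(Σu_j)/∂g_i = Σα_j − 1 = 4.92 > 0, so everyone contributes w_i; G^SO = 39, W^SO = 39 + 4.92·39 = 230.88.
Deadweight loss = 103.32.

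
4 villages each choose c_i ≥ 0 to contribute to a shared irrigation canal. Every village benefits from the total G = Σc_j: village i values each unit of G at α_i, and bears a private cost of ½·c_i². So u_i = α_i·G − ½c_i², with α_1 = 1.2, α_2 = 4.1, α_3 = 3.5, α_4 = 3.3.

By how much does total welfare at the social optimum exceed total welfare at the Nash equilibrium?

Village i's FOC: ∂u_i/∂c_i = α_i − c_i = 0, so c_i* = α_i.
NE contributions = (1.2, 4.1, 3.5, 3.3); G = 12.1.
W^NE = (Σα)·G − ½Σα_i² = 12.1² − ½·41.39 = 125.715.
Planner sets c_i = Σα_j = 12.1 for every i, so G^SO = 4·12.1 = 48.4.
W^SO = (Σα)·G^SO − ½·4·(Σα)² = (4/2)·12.1² = 292.82.
Deadweight loss = W^SO − W^NE = 167.105.

167.105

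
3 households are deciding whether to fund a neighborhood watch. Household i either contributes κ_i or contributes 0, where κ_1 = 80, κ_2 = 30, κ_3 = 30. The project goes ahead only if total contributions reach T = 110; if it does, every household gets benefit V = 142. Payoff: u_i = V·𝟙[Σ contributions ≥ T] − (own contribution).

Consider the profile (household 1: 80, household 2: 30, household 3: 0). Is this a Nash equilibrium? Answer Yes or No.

Total = 110 ≥ 110: provided.
Household 1 (pledges 80, payoff 62): dropping to 0 → total 30, payoff 0. No gain.
Household 2 (pledges 30, payoff 112): dropping to 0 → total 80, payoff 0. No gain.
Household 3 (pledges 0, payoff 142): pledging 30 → total 140, payoff 112. No gain.

Yes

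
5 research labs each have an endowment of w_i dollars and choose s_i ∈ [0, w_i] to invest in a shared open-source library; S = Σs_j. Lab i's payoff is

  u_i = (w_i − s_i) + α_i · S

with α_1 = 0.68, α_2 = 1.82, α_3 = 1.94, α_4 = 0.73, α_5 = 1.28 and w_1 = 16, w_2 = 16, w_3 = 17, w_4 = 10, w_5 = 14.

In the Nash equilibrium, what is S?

∂u_i/∂s_i = α_i − 1, so lab i contributes w_i if α_i > 1, else 0.
α_i > 1 for i ∈ {2, 3, 5}; NE contributions (0, 16, 17, 0, 14), S = 47.

47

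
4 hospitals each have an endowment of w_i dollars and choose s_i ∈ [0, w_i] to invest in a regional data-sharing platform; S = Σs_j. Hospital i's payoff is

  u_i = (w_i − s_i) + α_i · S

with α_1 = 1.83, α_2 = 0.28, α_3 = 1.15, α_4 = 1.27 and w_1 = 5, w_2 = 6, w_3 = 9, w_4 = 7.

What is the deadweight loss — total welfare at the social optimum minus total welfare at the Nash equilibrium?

∂u_i/∂s_i = α_i − 1, so hospital i contributes w_i if α_i > 1, else 0.
α_i > 1 for i ∈ {1, 3, 4}; NE contributions (5, 0, 9, 7), S = 21.
W^NE = Σw_i − S^NE + (Σα_i)·S^NE = 27 + 3.53·21 = 101.13.
Planner: ∂(Σu_j)/∂s_i = Σα_j − 1 = 3.53 > 0, so everyone contributes w_i; S^SO = 27, W^SO = 27 + 3.53·27 = 122.31.
Deadweight loss = 21.18.

21.18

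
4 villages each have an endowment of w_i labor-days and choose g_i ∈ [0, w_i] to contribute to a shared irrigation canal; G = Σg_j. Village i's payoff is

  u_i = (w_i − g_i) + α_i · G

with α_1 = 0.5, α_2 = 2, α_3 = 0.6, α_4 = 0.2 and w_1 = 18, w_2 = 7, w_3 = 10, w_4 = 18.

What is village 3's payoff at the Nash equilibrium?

∂u_i/∂g_i = α_i − 1, so village i contributes w_i if α_i > 1, else 0.
α_i > 1 for i ∈ {2}; NE contributions (0, 7, 0, 0), G = 7.
u_3 = (10 − 0) + 0.6·7 = 14.2.

14.2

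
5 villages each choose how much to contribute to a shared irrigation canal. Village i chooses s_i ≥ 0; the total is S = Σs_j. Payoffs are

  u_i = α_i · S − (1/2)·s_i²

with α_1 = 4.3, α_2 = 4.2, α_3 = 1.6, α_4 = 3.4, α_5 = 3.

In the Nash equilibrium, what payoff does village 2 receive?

60.48

Village i's FOC: ∂u_i/∂s_i = α_i − s_i = 0, so s_i* = α_i.
NE contributions = (4.3, 4.2, 1.6, 3.4, 3); S = 16.5.
u_2 = α_2·S − ½·(s_2)² = 4.2·16.5 − ½·4.2² = 60.48.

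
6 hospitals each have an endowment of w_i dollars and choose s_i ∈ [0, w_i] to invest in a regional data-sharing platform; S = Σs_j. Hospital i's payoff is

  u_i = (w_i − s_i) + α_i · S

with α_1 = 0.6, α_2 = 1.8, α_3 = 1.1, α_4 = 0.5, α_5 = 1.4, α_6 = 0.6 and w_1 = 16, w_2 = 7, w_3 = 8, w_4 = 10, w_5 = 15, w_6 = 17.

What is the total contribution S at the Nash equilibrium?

∂u_i/∂s_i = α_i − 1, so hospital i contributes w_i if α_i > 1, else 0.
α_i > 1 for i ∈ {2, 3, 5}; NE contributions (0, 7, 8, 0, 15, 0), S = 30.

30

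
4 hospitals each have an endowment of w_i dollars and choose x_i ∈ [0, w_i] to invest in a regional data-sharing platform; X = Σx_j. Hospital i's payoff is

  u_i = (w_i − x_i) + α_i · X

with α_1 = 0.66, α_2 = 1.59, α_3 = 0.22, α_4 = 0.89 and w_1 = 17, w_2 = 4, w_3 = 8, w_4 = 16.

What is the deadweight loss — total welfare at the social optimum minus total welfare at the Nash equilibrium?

∂u_i/∂x_i = α_i − 1, so hospital i contributes w_i if α_i > 1, else 0.
α_i > 1 for i ∈ {2}; NE contributions (0, 4, 0, 0), X = 4.
W^NE = Σw_i − X^NE + (Σα_i)·X^NE = 45 + 2.36·4 = 54.44.
Planner: ∂(Σu_j)/∂x_i = Σα_j − 1 = 2.36 > 0, so everyone contributes w_i; X^SO = 45, W^SO = 45 + 2.36·45 = 151.2.
Deadweight loss = 96.76.

96.76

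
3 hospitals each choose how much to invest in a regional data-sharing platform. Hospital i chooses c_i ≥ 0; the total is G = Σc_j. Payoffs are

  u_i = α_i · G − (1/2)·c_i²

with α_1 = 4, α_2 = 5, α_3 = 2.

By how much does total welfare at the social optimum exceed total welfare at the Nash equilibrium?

83

Hospital i's FOC: ∂u_i/∂c_i = α_i − c_i = 0, so c_i* = α_i.
NE contributions = (4, 5, 2); G = 11.
W^NE = (Σα)·G − ½Σα_i² = 11² − ½·45 = 98.5.
Planner sets c_i = Σα_j = 11 for every i, so G^SO = 3·11 = 33.
W^SO = (Σα)·G^SO − ½·3·(Σα)² = (3/2)·11² = 181.5.
Deadweight loss = W^SO − W^NE = 83.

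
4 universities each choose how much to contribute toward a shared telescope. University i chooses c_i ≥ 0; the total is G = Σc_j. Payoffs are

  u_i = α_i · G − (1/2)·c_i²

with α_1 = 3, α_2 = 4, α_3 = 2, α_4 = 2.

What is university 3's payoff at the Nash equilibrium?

20

University i's FOC: ∂u_i/∂c_i = α_i − c_i = 0, so c_i* = α_i.
NE contributions = (3, 4, 2, 2); G = 11.
u_3 = α_3·G − ½·(c_3)² = 2·11 − ½·2² = 20.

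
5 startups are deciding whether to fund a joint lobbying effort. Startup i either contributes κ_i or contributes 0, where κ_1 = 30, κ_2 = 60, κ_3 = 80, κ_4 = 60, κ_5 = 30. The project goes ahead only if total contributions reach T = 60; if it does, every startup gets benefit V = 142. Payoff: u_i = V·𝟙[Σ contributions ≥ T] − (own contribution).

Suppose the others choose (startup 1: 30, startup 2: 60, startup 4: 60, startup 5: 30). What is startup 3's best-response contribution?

Others' total = 180 ≥ 60; contributing adds cost 80 for no extra benefit.
Best response: 0.

0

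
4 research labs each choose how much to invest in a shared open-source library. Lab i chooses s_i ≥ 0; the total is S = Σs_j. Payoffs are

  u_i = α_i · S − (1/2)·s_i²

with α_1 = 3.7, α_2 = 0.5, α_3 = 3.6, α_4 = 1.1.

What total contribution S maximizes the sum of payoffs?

35.6

Planner FOC: ∂(Σu_j)/∂s_i = (Σα_j) − s_i = 0, so s_i^SO = Σα_j = 8.9 for every i; S^SO = 35.6.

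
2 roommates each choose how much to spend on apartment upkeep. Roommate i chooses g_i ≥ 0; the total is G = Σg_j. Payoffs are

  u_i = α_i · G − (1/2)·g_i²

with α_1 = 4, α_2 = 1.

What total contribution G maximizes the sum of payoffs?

Planner FOC: ∂(Σu_j)/∂g_i = (Σα_j) − g_i = 0, so g_i^SO = Σα_j = 5 for every i; G^SO = 10.

10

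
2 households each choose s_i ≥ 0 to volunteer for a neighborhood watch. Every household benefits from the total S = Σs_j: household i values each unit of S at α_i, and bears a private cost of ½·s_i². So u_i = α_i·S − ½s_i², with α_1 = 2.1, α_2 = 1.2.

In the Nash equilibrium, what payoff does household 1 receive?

Household i's FOC: ∂u_i/∂s_i = α_i − s_i = 0, so s_i* = α_i.
NE contributions = (2.1, 1.2); S = 3.3.
u_1 = α_1·S − ½·(s_1)² = 2.1·3.3 − ½·2.1² = 4.725.

4.725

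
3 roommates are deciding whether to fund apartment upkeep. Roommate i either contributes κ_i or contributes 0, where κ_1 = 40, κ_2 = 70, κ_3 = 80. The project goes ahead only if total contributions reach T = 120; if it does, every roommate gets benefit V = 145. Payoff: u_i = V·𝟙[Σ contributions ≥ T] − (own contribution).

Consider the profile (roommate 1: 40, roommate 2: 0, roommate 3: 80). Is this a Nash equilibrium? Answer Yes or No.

Total = 120 ≥ 120: provided.
Roommate 1 (pledges 40, payoff 105): dropping to 0 → total 80, payoff 0. No gain.
Roommate 2 (pledges 0, payoff 145): pledging 70 → total 190, payoff 75. No gain.
Roommate 3 (pledges 80, payoff 65): dropping to 0 → total 40, payoff 0. No gain.

Yes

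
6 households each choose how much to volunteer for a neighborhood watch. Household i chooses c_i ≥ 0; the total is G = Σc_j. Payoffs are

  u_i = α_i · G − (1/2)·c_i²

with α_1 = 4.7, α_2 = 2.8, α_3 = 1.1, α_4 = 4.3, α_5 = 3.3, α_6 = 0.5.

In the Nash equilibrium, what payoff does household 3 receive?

Household i's FOC: ∂u_i/∂c_i = α_i − c_i = 0, so c_i* = α_i.
NE contributions = (4.7, 2.8, 1.1, 4.3, 3.3, 0.5); G = 16.7.
u_3 = α_3·G − ½·(c_3)² = 1.1·16.7 − ½·1.1² = 17.765.

17.765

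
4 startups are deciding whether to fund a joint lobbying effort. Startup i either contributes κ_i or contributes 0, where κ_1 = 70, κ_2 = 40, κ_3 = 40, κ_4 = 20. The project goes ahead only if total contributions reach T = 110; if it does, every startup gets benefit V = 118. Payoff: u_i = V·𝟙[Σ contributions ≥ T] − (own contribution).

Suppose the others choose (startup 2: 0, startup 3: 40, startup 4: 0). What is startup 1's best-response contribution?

70

Others' total = 40. Contributing 70 brings total to 110 ≥ 110: gain V − κ_1 = 48.
Best response: 70.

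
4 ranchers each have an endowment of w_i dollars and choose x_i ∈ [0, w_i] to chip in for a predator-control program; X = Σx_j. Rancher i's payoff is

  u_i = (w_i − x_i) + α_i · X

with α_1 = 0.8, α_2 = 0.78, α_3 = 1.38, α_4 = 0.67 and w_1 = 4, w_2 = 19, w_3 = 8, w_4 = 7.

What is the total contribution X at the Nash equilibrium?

∂u_i/∂x_i = α_i − 1, so rancher i contributes w_i if α_i > 1, else 0.
α_i > 1 for i ∈ {3}; NE contributions (0, 0, 8, 0), X = 8.

8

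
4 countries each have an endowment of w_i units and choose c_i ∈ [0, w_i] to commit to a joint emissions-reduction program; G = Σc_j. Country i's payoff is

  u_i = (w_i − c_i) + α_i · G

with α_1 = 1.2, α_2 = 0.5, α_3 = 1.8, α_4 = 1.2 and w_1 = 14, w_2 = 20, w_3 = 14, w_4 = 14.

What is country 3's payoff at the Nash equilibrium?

75.6

∂u_i/∂c_i = α_i − 1, so country i contributes w_i if α_i > 1, else 0.
α_i > 1 for i ∈ {1, 3, 4}; NE contributions (14, 0, 14, 14), G = 42.
u_3 = (14 − 14) + 1.8·42 = 75.6.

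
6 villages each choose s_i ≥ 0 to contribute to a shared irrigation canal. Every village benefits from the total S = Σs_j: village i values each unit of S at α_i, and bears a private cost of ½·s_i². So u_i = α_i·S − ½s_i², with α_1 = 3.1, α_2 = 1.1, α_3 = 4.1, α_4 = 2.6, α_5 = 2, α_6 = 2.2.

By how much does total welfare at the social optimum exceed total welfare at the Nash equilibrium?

477.635

Village i's FOC: ∂u_i/∂s_i = α_i − s_i = 0, so s_i* = α_i.
NE contributions = (3.1, 1.1, 4.1, 2.6, 2, 2.2); S = 15.1.
W^NE = (Σα)·S − ½Σα_i² = 15.1² − ½·43.23 = 206.395.
Planner sets s_i = Σα_j = 15.1 for every i, so S^SO = 6·15.1 = 90.6.
W^SO = (Σα)·S^SO − ½·6·(Σα)² = (6/2)·15.1² = 684.03.
Deadweight loss = W^SO − W^NE = 477.635.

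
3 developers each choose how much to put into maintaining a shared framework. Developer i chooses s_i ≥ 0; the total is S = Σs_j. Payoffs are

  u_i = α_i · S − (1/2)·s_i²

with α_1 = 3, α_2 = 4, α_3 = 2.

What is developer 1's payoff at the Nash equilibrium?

22.5

Developer i's FOC: ∂u_i/∂s_i = α_i − s_i = 0, so s_i* = α_i.
NE contributions = (3, 4, 2); S = 9.
u_1 = α_1·S − ½·(s_1)² = 3·9 − ½·3² = 22.5.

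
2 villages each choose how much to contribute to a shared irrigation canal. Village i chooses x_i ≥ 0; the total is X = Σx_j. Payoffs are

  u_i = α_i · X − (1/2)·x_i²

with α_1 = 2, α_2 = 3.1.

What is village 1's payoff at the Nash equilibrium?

8.2

Village i's FOC: ∂u_i/∂x_i = α_i − x_i = 0, so x_i* = α_i.
NE contributions = (2, 3.1); X = 5.1.
u_1 = α_1·X − ½·(x_1)² = 2·5.1 − ½·2² = 8.2.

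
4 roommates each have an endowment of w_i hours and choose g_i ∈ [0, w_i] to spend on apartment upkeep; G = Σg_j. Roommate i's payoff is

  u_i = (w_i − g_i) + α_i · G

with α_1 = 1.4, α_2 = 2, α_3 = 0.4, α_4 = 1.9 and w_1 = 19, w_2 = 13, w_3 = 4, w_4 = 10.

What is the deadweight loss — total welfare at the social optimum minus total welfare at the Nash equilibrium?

18.8

∂u_i/∂g_i = α_i − 1, so roommate i contributes w_i if α_i > 1, else 0.
α_i > 1 for i ∈ {1, 2, 4}; NE contributions (19, 13, 0, 10), G = 42.
W^NE = Σw_i − G^NE + (Σα_i)·G^NE = 46 + 4.7·42 = 243.4.
Planner: ∂(Σu_j)/∂g_i = Σα_j − 1 = 4.7 > 0, so everyone contributes w_i; G^SO = 46, W^SO = 46 + 4.7·46 = 262.2.
Deadweight loss = 18.8.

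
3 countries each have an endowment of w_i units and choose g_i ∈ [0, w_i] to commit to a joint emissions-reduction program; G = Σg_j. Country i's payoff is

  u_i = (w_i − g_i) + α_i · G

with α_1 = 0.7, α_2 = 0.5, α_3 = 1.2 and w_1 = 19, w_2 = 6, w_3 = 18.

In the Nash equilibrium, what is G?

∂u_i/∂g_i = α_i − 1, so country i contributes w_i if α_i > 1, else 0.
α_i > 1 for i ∈ {3}; NE contributions (0, 0, 18), G = 18.

18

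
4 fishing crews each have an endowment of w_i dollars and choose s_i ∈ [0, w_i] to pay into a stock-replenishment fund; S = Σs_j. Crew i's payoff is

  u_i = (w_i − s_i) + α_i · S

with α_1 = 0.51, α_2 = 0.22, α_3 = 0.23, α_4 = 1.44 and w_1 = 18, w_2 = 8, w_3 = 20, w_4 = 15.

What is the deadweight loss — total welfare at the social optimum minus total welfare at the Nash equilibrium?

∂u_i/∂s_i = α_i − 1, so crew i contributes w_i if α_i > 1, else 0.
α_i > 1 for i ∈ {4}; NE contributions (0, 0, 0, 15), S = 15.
W^NE = Σw_i − S^NE + (Σα_i)·S^NE = 61 + 1.4·15 = 82.
Planner: ∂(Σu_j)/∂s_i = Σα_j − 1 = 1.4 > 0, so everyone contributes w_i; S^SO = 61, W^SO = 61 + 1.4·61 = 146.4.
Deadweight loss = 64.4.

64.4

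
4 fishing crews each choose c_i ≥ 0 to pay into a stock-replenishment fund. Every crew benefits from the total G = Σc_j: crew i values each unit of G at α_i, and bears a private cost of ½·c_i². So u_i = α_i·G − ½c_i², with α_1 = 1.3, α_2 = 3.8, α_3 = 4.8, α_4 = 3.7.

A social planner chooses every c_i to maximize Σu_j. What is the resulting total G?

Planner FOC: ∂(Σu_j)/∂c_i = (Σα_j) − c_i = 0, so c_i^SO = Σα_j = 13.6 for every i; G^SO = 54.4.

54.4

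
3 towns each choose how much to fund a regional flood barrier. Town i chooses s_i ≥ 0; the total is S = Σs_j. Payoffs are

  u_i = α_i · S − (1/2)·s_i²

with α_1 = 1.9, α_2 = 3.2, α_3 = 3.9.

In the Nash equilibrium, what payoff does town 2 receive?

Town i's FOC: ∂u_i/∂s_i = α_i − s_i = 0, so s_i* = α_i.
NE contributions = (1.9, 3.2, 3.9); S = 9.
u_2 = α_2·S − ½·(s_2)² = 3.2·9 − ½·3.2² = 23.68.

23.68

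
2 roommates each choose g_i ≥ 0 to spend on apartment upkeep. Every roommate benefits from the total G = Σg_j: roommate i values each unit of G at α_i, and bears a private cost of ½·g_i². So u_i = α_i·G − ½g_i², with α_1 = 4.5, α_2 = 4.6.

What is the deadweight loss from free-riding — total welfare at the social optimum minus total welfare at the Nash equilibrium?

Roommate i's FOC: ∂u_i/∂g_i = α_i − g_i = 0, so g_i* = α_i.
NE contributions = (4.5, 4.6); G = 9.1.
W^NE = (Σα)·G − ½Σα_i² = 9.1² − ½·41.41 = 62.105.
Planner sets g_i = Σα_j = 9.1 for every i, so G^SO = 2·9.1 = 18.2.
W^SO = (Σα)·G^SO − ½·2·(Σα)² = (2/2)·9.1² = 82.81.
Deadweight loss = W^SO − W^NE = 20.705.

20.705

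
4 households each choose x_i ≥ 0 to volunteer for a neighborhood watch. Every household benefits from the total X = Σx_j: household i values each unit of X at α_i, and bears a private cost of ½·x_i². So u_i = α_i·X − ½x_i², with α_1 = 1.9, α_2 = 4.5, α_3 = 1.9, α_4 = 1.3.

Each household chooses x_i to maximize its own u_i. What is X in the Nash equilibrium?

9.6

Household i's FOC: ∂u_i/∂x_i = α_i − x_i = 0, so x_i* = α_i.
NE contributions = (1.9, 4.5, 1.9, 1.3); X = 9.6.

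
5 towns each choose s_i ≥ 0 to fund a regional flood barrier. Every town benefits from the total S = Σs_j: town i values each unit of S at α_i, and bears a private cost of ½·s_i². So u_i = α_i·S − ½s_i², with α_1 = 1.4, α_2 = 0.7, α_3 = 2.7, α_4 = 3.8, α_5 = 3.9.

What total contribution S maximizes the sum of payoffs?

62.5

Planner FOC: ∂(Σu_j)/∂s_i = (Σα_j) − s_i = 0, so s_i^SO = Σα_j = 12.5 for every i; S^SO = 62.5.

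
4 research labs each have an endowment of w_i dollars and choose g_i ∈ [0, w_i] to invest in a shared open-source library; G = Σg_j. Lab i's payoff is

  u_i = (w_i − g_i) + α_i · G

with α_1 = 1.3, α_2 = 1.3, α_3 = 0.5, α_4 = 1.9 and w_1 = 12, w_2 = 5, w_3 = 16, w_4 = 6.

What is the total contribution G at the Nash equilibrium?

23

∂u_i/∂g_i = α_i − 1, so lab i contributes w_i if α_i > 1, else 0.
α_i > 1 for i ∈ {1, 2, 4}; NE contributions (12, 5, 0, 6), G = 23.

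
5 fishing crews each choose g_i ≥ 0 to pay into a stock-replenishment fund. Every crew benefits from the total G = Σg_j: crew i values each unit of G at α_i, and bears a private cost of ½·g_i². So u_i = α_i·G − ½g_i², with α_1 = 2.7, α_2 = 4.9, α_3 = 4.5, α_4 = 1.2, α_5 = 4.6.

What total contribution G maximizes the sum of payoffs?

89.5

Planner FOC: ∂(Σu_j)/∂g_i = (Σα_j) − g_i = 0, so g_i^SO = Σα_j = 17.9 for every i; G^SO = 89.5.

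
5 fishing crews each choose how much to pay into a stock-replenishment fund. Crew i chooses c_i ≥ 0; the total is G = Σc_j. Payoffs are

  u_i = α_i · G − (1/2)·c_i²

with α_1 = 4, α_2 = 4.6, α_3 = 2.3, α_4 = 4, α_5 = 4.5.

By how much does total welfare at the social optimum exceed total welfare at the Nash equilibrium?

603.89

Crew i's FOC: ∂u_i/∂c_i = α_i − c_i = 0, so c_i* = α_i.
NE contributions = (4, 4.6, 2.3, 4, 4.5); G = 19.4.
W^NE = (Σα)·G − ½Σα_i² = 19.4² − ½·78.7 = 337.01.
Planner sets c_i = Σα_j = 19.4 for every i, so G^SO = 5·19.4 = 97.
W^SO = (Σα)·G^SO − ½·5·(Σα)² = (5/2)·19.4² = 940.9.
Deadweight loss = W^SO − W^NE = 603.89.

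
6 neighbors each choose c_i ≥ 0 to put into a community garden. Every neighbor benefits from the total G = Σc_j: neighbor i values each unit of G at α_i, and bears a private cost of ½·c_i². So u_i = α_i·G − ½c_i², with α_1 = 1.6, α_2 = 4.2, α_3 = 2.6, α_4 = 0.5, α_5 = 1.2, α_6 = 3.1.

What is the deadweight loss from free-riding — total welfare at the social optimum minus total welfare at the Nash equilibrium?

Neighbor i's FOC: ∂u_i/∂c_i = α_i − c_i = 0, so c_i* = α_i.
NE contributions = (1.6, 4.2, 2.6, 0.5, 1.2, 3.1); G = 13.2.
W^NE = (Σα)·G − ½Σα_i² = 13.2² − ½·38.26 = 155.11.
Planner sets c_i = Σα_j = 13.2 for every i, so G^SO = 6·13.2 = 79.2.
W^SO = (Σα)·G^SO − ½·6·(Σα)² = (6/2)·13.2² = 522.72.
Deadweight loss = W^SO − W^NE = 367.61.

367.61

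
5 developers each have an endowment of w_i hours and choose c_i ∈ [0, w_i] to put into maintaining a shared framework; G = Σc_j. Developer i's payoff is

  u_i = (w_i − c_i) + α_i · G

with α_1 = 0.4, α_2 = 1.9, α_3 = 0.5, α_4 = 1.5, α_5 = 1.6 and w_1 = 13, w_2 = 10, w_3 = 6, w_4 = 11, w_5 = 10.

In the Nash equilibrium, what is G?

∂u_i/∂c_i = α_i − 1, so developer i contributes w_i if α_i > 1, else 0.
α_i > 1 for i ∈ {2, 4, 5}; NE contributions (0, 10, 0, 11, 10), G = 31.

31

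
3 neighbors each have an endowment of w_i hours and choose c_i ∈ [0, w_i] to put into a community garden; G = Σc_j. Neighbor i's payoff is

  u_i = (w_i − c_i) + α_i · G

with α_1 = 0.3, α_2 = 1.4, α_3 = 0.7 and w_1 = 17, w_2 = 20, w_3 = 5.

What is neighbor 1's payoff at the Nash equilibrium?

23

∂u_i/∂c_i = α_i − 1, so neighbor i contributes w_i if α_i > 1, else 0.
α_i > 1 for i ∈ {2}; NE contributions (0, 20, 0), G = 20.
u_1 = (17 − 0) + 0.3·20 = 23.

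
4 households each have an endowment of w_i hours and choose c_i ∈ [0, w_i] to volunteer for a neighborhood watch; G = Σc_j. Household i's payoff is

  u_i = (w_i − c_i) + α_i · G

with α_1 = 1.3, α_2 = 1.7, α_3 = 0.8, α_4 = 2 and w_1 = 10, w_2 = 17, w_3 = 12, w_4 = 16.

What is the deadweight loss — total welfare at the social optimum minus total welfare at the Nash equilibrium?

∂u_i/∂c_i = α_i − 1, so household i contributes w_i if α_i > 1, else 0.
α_i > 1 for i ∈ {1, 2, 4}; NE contributions (10, 17, 0, 16), G = 43.
W^NE = Σw_i − G^NE + (Σα_i)·G^NE = 55 + 4.8·43 = 261.4.
Planner: ∂(Σu_j)/∂c_i = Σα_j − 1 = 4.8 > 0, so everyone contributes w_i; G^SO = 55, W^SO = 55 + 4.8·55 = 319.
Deadweight loss = 57.6.

57.6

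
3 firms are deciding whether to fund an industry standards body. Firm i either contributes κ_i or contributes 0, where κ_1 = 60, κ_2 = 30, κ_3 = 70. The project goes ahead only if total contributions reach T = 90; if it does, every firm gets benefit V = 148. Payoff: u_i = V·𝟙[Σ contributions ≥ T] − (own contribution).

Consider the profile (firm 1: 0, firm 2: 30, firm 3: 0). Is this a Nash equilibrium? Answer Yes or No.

No

Total = 30 < 90: not provided.
Firm 1 (pledges 0, payoff 0): pledging 60 → total 90, payoff 88. Profitable deviation.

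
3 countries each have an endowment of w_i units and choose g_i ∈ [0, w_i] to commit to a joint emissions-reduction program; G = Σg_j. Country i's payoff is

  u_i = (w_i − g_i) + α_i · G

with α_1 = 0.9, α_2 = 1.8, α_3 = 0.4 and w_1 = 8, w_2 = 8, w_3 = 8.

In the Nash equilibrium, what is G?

8

∂u_i/∂g_i = α_i − 1, so country i contributes w_i if α_i > 1, else 0.
α_i > 1 for i ∈ {2}; NE contributions (0, 8, 0), G = 8.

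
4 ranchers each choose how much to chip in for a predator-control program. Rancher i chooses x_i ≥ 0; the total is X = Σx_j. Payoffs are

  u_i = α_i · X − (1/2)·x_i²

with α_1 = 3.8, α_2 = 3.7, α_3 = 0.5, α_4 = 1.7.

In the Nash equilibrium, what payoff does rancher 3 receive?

Rancher i's FOC: ∂u_i/∂x_i = α_i − x_i = 0, so x_i* = α_i.
NE contributions = (3.8, 3.7, 0.5, 1.7); X = 9.7.
u_3 = α_3·X − ½·(x_3)² = 0.5·9.7 − ½·0.5² = 4.725.

4.725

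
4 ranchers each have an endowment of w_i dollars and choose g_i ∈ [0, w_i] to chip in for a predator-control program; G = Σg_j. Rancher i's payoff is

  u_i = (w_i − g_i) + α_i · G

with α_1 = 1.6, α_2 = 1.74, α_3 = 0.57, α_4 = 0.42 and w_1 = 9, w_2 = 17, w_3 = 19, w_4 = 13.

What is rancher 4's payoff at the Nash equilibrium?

23.92

∂u_i/∂g_i = α_i − 1, so rancher i contributes w_i if α_i > 1, else 0.
α_i > 1 for i ∈ {1, 2}; NE contributions (9, 17, 0, 0), G = 26.
u_4 = (13 − 0) + 0.42·26 = 23.92.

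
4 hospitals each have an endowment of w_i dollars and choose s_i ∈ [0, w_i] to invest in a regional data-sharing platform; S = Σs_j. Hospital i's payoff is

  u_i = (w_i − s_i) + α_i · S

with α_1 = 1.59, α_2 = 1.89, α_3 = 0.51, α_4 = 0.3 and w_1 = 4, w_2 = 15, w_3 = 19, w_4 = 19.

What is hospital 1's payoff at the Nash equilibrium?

∂u_i/∂s_i = α_i − 1, so hospital i contributes w_i if α_i > 1, else 0.
α_i > 1 for i ∈ {1, 2}; NE contributions (4, 15, 0, 0), S = 19.
u_1 = (4 − 4) + 1.59·19 = 30.21.

30.21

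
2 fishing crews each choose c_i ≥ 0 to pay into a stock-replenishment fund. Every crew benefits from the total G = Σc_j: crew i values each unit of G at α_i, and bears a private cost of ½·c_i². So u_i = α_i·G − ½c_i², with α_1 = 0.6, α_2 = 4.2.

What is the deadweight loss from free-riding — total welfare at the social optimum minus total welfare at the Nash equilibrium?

9

Crew i's FOC: ∂u_i/∂c_i = α_i − c_i = 0, so c_i* = α_i.
NE contributions = (0.6, 4.2); G = 4.8.
W^NE = (Σα)·G − ½Σα_i² = 4.8² − ½·18 = 14.04.
Planner sets c_i = Σα_j = 4.8 for every i, so G^SO = 2·4.8 = 9.6.
W^SO = (Σα)·G^SO − ½·2·(Σα)² = (2/2)·4.8² = 23.04.
Deadweight loss = W^SO − W^NE = 9.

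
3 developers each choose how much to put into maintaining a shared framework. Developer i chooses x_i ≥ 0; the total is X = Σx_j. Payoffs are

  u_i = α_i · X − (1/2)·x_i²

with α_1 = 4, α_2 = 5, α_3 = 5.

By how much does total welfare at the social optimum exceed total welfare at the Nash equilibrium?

Developer i's FOC: ∂u_i/∂x_i = α_i − x_i = 0, so x_i* = α_i.
NE contributions = (4, 5, 5); X = 14.
W^NE = (Σα)·X − ½Σα_i² = 14² − ½·66 = 163.
Planner sets x_i = Σα_j = 14 for every i, so X^SO = 3·14 = 42.
W^SO = (Σα)·X^SO − ½·3·(Σα)² = (3/2)·14² = 294.
Deadweight loss = W^SO − W^NE = 131.

131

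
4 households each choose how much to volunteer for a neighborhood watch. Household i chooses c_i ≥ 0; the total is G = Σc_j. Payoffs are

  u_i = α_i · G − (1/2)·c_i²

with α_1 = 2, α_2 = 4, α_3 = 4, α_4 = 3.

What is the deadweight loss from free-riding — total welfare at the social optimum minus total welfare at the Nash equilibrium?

Household i's FOC: ∂u_i/∂c_i = α_i − c_i = 0, so c_i* = α_i.
NE contributions = (2, 4, 4, 3); G = 13.
W^NE = (Σα)·G − ½Σα_i² = 13² − ½·45 = 146.5.
Planner sets c_i = Σα_j = 13 for every i, so G^SO = 4·13 = 52.
W^SO = (Σα)·G^SO − ½·4·(Σα)² = (4/2)·13² = 338.
Deadweight loss = W^SO − W^NE = 191.5.

191.5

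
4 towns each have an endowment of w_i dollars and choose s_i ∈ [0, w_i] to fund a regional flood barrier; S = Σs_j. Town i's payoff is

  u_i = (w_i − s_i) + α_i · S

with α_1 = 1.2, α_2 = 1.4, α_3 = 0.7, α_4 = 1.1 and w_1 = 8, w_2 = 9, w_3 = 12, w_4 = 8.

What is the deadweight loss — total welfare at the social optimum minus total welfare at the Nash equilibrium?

40.8

∂u_i/∂s_i = α_i − 1, so town i contributes w_i if α_i > 1, else 0.
α_i > 1 for i ∈ {1, 2, 4}; NE contributions (8, 9, 0, 8), S = 25.
W^NE = Σw_i − S^NE + (Σα_i)·S^NE = 37 + 3.4·25 = 122.
Planner: ∂(Σu_j)/∂s_i = Σα_j − 1 = 3.4 > 0, so everyone contributes w_i; S^SO = 37, W^SO = 37 + 3.4·37 = 162.8.
Deadweight loss = 40.8.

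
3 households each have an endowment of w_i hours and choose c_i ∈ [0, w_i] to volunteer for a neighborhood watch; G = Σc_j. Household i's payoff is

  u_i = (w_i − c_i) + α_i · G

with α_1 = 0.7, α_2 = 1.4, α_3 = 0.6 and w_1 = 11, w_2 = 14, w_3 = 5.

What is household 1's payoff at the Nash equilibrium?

20.8

∂u_i/∂c_i = α_i − 1, so household i contributes w_i if α_i > 1, else 0.
α_i > 1 for i ∈ {2}; NE contributions (0, 14, 0), G = 14.
u_1 = (11 − 0) + 0.7·14 = 20.8.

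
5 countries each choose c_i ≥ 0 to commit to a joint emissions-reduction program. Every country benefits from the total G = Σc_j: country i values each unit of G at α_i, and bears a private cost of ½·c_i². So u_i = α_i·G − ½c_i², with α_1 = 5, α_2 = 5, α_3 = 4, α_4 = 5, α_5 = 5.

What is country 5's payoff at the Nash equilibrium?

107.5

Country i's FOC: ∂u_i/∂c_i = α_i − c_i = 0, so c_i* = α_i.
NE contributions = (5, 5, 4, 5, 5); G = 24.
u_5 = α_5·G − ½·(c_5)² = 5·24 − ½·5² = 107.5.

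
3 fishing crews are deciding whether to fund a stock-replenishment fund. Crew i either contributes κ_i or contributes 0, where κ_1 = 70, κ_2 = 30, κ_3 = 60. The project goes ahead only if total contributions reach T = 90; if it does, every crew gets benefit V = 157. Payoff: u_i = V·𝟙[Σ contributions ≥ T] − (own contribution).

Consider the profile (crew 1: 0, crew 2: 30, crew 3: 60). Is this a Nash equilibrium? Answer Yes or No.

Yes

Total = 90 ≥ 90: provided.
Crew 1 (pledges 0, payoff 157): pledging 70 → total 160, payoff 87. No gain.
Crew 2 (pledges 30, payoff 127): dropping to 0 → total 60, payoff 0. No gain.
Crew 3 (pledges 60, payoff 97): dropping to 0 → total 30, payoff 0. No gain.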